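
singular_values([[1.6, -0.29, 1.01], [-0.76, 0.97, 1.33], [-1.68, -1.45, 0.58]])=[2.54, 1.8, 1.59]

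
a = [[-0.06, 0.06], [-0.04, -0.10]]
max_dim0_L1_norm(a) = 0.16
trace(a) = -0.16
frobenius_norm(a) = 0.14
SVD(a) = [[-0.49, 0.87], [0.87, 0.49]] @ diag([0.11670049109556395, 0.07197913154556813]) @ [[-0.05, -1.0],[-1.0, 0.05]]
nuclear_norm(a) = 0.19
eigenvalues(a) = [(-0.08+0.04j), (-0.08-0.04j)]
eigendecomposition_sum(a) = [[(-0.03+0.04j), 0.03+0.05j], [(-0.02-0.04j), (-0.05+0j)]] + [[-0.03-0.04j, (0.03-0.05j)],[-0.02+0.04j, -0.05-0.00j]]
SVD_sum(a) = [[0.0,  0.06], [-0.0,  -0.1]] + [[-0.06, 0.0], [-0.04, 0.00]]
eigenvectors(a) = [[0.77+0.00j,(0.77-0j)], [-0.26+0.58j,(-0.26-0.58j)]]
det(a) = 0.01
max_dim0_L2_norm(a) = 0.12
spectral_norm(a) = 0.12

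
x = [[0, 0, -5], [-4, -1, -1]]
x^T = [[0, -4], [0, -1], [-5, -1]]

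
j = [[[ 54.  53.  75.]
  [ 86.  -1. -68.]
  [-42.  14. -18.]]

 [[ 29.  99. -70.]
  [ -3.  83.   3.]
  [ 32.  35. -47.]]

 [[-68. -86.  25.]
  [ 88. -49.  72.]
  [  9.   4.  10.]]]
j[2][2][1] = 4.0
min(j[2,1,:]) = -49.0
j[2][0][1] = -86.0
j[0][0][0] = 54.0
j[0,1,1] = -1.0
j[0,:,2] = [75.0, -68.0, -18.0]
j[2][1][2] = 72.0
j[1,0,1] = 99.0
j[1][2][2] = -47.0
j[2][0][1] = -86.0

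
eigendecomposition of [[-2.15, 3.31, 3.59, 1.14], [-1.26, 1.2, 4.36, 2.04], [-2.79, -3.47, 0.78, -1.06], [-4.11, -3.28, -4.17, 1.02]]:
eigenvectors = [[-0.21-0.37j, -0.21+0.37j, (-0.59+0j), (-0.06+0j)], [(-0.1-0.51j), (-0.1+0.51j), (0.46+0j), (0.05+0j)], [(0.44-0.11j), (0.44+0.11j), -0.24+0.00j, -0.42+0.00j], [0.58+0.00j, (0.58-0j), (-0.61+0j), (0.9+0j)]]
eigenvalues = [(-0.04+6.27j), (-0.04-6.27j), (-2.12+0j), (3.06+0j)]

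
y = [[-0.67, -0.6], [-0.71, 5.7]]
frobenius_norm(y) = 5.81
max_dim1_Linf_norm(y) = 5.7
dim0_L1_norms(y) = [1.38, 6.3]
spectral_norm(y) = 5.77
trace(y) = 5.03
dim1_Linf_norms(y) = [0.67, 5.7]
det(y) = -4.25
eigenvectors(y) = [[-0.99, 0.09], [-0.11, -1.0]]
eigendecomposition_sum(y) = [[-0.73, -0.07], [-0.08, -0.01]] + [[0.06, -0.53], [-0.63, 5.71]]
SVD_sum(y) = [[0.06, -0.52],  [-0.64, 5.71]] + [[-0.73, -0.08], [-0.07, -0.01]]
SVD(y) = [[-0.09, 1.0], [1.0, 0.09]] @ diag([5.767254745331076, 0.7360521058024309]) @ [[-0.11, 0.99], [-0.99, -0.11]]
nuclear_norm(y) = 6.50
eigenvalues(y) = [-0.74, 5.77]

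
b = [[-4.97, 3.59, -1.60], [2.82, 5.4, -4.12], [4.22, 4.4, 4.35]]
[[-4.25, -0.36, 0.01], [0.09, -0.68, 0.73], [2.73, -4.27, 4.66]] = b @ [[0.66, -0.09, 0.15], [-0.19, -0.43, 0.43], [0.18, -0.46, 0.49]]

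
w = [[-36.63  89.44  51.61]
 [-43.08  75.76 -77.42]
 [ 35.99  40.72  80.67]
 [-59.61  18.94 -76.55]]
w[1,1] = 75.76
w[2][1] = 40.72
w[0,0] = -36.63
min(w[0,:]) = -36.63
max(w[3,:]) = 18.94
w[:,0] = [-36.63, -43.08, 35.99, -59.61]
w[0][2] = 51.61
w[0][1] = 89.44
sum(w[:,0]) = -103.33000000000001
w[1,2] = -77.42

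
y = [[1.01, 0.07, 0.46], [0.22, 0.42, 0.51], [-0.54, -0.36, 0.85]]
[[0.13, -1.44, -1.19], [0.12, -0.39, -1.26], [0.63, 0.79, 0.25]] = y @[[-0.1, -1.40, -0.69],  [-0.32, -0.16, -1.62],  [0.54, -0.03, -0.83]]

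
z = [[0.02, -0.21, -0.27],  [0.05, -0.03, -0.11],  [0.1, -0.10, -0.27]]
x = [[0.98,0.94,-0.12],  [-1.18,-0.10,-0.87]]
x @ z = [[0.05, -0.22, -0.34], [-0.12, 0.34, 0.56]]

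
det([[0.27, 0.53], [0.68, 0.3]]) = -0.279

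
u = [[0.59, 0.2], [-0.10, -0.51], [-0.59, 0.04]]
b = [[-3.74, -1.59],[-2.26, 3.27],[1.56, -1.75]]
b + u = [[-3.15, -1.39], [-2.36, 2.76], [0.97, -1.71]]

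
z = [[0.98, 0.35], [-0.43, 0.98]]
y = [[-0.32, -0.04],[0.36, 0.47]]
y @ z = [[-0.30, -0.15], [0.15, 0.59]]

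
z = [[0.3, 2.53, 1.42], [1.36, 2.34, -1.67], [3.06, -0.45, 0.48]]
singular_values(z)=[3.79, 3.02, 2.23]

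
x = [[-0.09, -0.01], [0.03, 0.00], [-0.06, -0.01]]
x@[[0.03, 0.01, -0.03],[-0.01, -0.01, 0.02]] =[[-0.0, -0.00, 0.0], [0.00, 0.0, -0.0], [-0.00, -0.0, 0.0]]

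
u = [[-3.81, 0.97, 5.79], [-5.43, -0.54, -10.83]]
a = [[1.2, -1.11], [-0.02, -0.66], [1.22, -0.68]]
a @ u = [[1.46, 1.76, 18.97],  [3.66, 0.34, 7.03],  [-0.96, 1.55, 14.43]]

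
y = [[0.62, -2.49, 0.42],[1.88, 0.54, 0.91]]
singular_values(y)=[2.6, 2.15]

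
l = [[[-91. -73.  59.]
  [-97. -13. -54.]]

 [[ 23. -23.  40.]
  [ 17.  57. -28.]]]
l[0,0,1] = -73.0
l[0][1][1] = -13.0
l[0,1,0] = -97.0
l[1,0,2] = 40.0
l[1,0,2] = 40.0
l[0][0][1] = -73.0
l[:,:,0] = [[-91.0, -97.0], [23.0, 17.0]]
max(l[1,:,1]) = 57.0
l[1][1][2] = -28.0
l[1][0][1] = -23.0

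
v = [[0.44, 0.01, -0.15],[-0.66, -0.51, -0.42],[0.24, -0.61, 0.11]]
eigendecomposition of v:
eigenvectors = [[(-0.01-0.44j), -0.01+0.44j, 0.06+0.00j], [0.41+0.18j, (0.41-0.18j), (0.84+0j)], [(-0.78+0j), (-0.78-0j), (0.54+0j)]]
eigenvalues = [(0.43+0.28j), (0.43-0.28j), (-0.82+0j)]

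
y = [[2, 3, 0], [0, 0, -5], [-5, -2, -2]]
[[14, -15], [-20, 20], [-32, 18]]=y @ [[4, 0], [2, -5], [4, -4]]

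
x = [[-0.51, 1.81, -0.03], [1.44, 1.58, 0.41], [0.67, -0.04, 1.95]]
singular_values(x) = [2.62, 2.11, 1.11]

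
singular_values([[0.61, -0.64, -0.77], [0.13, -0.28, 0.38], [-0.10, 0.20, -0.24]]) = [1.17, 0.59, 0.0]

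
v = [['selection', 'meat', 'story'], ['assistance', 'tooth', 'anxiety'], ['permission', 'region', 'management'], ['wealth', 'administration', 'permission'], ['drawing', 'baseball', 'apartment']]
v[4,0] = 'drawing'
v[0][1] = 'meat'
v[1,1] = 'tooth'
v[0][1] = 'meat'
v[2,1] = 'region'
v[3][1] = 'administration'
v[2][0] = 'permission'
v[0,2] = 'story'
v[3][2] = 'permission'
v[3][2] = 'permission'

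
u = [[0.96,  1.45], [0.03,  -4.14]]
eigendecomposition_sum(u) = [[0.97, 0.27], [0.01, 0.0]] + [[-0.01,1.18], [0.02,-4.14]]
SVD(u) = [[-0.34, 0.94], [0.94, 0.34]] @ diag([4.396523777868732, 0.9138811031172734]) @ [[-0.07, -1.0], [1.00, -0.07]]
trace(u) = -3.18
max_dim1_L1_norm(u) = 4.17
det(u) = -4.02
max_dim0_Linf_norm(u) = 4.14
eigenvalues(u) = [0.97, -4.15]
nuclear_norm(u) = 5.31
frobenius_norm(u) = 4.49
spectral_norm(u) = 4.40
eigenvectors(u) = [[1.00, -0.27], [0.01, 0.96]]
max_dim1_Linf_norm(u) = 4.14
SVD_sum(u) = [[0.1,1.51],[-0.28,-4.12]] + [[0.86, -0.06], [0.31, -0.02]]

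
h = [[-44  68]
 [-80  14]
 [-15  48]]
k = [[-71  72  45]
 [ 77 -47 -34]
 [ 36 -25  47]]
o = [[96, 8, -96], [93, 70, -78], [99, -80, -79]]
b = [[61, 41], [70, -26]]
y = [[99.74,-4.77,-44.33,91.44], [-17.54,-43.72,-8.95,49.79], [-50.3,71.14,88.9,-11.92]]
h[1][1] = 14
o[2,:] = [99, -80, -79]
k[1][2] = -34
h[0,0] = -44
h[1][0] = -80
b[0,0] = 61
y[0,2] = -44.33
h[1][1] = 14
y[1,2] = -8.95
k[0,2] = 45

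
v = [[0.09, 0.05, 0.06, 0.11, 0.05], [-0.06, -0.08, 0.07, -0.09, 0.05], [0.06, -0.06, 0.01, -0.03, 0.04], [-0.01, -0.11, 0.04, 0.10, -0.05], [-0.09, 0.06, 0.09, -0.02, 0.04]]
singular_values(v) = [0.21, 0.17, 0.16, 0.12, 0.0]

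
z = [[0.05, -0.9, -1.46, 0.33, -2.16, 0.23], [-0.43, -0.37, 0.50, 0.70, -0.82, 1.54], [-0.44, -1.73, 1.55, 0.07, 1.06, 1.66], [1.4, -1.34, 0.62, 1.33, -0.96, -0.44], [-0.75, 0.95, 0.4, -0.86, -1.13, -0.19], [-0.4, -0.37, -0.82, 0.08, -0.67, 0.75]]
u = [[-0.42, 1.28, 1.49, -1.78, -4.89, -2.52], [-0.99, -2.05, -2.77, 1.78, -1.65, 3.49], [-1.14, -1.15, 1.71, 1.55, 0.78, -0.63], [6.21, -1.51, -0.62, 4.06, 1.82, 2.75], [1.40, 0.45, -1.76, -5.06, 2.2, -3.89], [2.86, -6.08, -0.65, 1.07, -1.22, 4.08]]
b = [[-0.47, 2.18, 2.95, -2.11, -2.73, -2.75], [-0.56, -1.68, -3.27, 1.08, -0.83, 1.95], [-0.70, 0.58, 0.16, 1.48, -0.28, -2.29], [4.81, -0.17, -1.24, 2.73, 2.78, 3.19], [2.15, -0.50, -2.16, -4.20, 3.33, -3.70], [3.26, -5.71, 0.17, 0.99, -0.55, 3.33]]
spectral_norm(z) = 3.53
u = z + b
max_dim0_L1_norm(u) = 17.36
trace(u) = 9.58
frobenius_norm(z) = 5.83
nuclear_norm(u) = 34.12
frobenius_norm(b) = 14.79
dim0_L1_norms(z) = [3.47, 5.66, 5.35, 3.37, 6.8, 4.81]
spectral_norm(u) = 11.94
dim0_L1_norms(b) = [11.95, 10.82, 9.95, 12.59, 10.5, 17.21]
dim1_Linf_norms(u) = [4.89, 3.49, 1.71, 6.21, 5.06, 6.08]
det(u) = -9231.57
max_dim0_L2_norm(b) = 7.18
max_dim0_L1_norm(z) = 6.8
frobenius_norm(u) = 16.17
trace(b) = 7.40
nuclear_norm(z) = 12.00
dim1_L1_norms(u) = [12.38, 12.73, 6.96, 16.97, 14.76, 15.96]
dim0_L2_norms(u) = [7.15, 6.83, 4.09, 7.21, 6.07, 7.63]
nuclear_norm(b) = 31.51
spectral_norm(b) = 10.52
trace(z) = 2.18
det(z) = 0.12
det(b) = -7244.77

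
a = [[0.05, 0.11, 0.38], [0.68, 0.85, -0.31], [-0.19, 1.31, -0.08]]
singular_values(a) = [1.6, 0.7, 0.38]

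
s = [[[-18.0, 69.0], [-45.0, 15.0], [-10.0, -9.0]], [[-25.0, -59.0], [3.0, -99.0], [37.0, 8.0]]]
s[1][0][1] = -59.0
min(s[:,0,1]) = -59.0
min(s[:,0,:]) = -59.0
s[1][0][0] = -25.0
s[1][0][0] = -25.0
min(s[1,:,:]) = -99.0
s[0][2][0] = -10.0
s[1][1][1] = -99.0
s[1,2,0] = 37.0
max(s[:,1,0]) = 3.0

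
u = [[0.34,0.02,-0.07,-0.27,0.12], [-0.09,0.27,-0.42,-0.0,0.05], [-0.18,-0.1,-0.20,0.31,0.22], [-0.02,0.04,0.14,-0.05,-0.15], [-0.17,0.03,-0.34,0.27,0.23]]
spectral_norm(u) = 0.80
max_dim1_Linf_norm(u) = 0.42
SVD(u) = [[-0.23, -0.73, -0.57, -0.20, -0.23], [0.44, -0.61, 0.60, 0.22, -0.18], [0.54, 0.27, -0.40, 0.23, -0.64], [-0.2, 0.14, 0.37, -0.68, -0.59], [0.65, -0.04, -0.16, -0.63, 0.40]] @ diag([0.8014959669729534, 0.5066745652329699, 0.33652431579060155, 0.02066513653699777, 0.00307195143938166]) @ [[-0.4, 0.09, -0.66, 0.52, 0.36],  [-0.48, -0.40, 0.56, 0.53, -0.17],  [-0.46, 0.59, -0.08, -0.10, -0.65],  [-0.39, -0.64, -0.36, -0.52, -0.19],  [-0.5, 0.26, 0.35, -0.42, 0.62]]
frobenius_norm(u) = 1.01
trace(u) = 0.59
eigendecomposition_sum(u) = [[(0.2-0j),0.13+0.00j,-0.20+0.00j,(-0.2-0j),(0.08+0j)],[0.15-0.00j,(0.1+0j),(-0.16+0j),(-0.16-0j),0.07+0.00j],[(-0.1+0j),-0.06+0.00j,0.10-0.00j,0.10+0.00j,-0.04+0.00j],[(-0.02+0j),-0.01+0.00j,(0.02-0j),(0.02+0j),-0.01+0.00j],[-0.01+0.00j,(-0.01+0j),(0.01-0j),(0.01+0j),-0.00+0.00j]] + [[0.07-0.12j, -0.07+0.16j, (0.02+0.07j), (-0.02-0.14j), (0.06-0.31j)], [-0.11+0.22j, (0.12-0.29j), (-0.03-0.13j), 0.04+0.25j, -0.10+0.55j], [-0.03+0.13j, 0.02-0.17j, -0.04-0.07j, (0.06+0.13j), (0.03+0.31j)], [-0.01-0.02j, (0.01+0.03j), (0.01+0.01j), -0.02-0.01j, -0.03-0.04j], [(-0.07+0.23j), 0.06-0.30j, (-0.05-0.12j), (0.08+0.23j), (0.01+0.54j)]] + [[0.07+0.12j, (-0.07-0.16j), (0.02-0.07j), (-0.02+0.14j), (0.06+0.31j)], [-0.11-0.22j, 0.12+0.29j, -0.03+0.13j, (0.04-0.25j), (-0.1-0.55j)], [(-0.03-0.13j), 0.02+0.17j, -0.04+0.07j, (0.06-0.13j), 0.03-0.31j], [(-0.01+0.02j), (0.01-0.03j), (0.01-0.01j), -0.02+0.01j, -0.03+0.04j], [-0.07-0.23j, 0.06+0.30j, (-0.05+0.12j), 0.08-0.23j, (0.01-0.54j)]] + [[0.01-0.00j, (0.03+0j), (0.09+0j), -0.04-0.00j, (-0.09-0j)], [-0.02+0.00j, (-0.07-0j), -0.19-0.00j, 0.09+0.00j, (0.18+0j)], [(-0.02+0j), -0.08-0.00j, (-0.22-0j), 0.11+0.00j, (0.21+0j)], [0.01-0.00j, 0.04+0.00j, 0.09+0.00j, -0.04-0.00j, -0.09-0.00j], [(-0.02+0j), -0.09-0.00j, -0.23-0.00j, (0.11+0j), (0.22+0j)]] + [[0.00-0.00j,  0j,  0.01+0.00j,  0.01-0.00j,  (-0-0j)], [(-0+0j),  -0.00-0.00j,  -0.00-0.00j,  -0.00+0.00j,  0j], [(-0+0j),  -0.00-0.00j,  -0.00-0.00j,  -0.01+0.00j,  0j], [0.00-0.00j,  0j,  0.01+0.00j,  0.01-0.00j,  (-0-0j)], [-0.00+0.00j,  (-0-0j),  -0.01-0.00j,  -0.01+0.00j,  0j]]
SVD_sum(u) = [[0.07, -0.02, 0.12, -0.10, -0.07], [-0.14, 0.03, -0.23, 0.18, 0.13], [-0.17, 0.04, -0.29, 0.23, 0.16], [0.06, -0.01, 0.11, -0.08, -0.06], [-0.21, 0.05, -0.34, 0.27, 0.19]] + [[0.18, 0.15, -0.21, -0.20, 0.06],[0.15, 0.12, -0.17, -0.16, 0.05],[-0.07, -0.06, 0.08, 0.07, -0.02],[-0.03, -0.03, 0.04, 0.04, -0.01],[0.01, 0.01, -0.01, -0.01, 0.00]] + [[0.09, -0.11, 0.01, 0.02, 0.12],  [-0.09, 0.12, -0.02, -0.02, -0.13],  [0.06, -0.08, 0.01, 0.01, 0.09],  [-0.06, 0.07, -0.01, -0.01, -0.08],  [0.02, -0.03, 0.00, 0.01, 0.03]] + [[0.0, 0.0, 0.00, 0.0, 0.0], [-0.00, -0.0, -0.00, -0.0, -0.0], [-0.00, -0.00, -0.00, -0.00, -0.00], [0.01, 0.01, 0.01, 0.01, 0.0], [0.01, 0.01, 0.00, 0.01, 0.00]] + [[0.00, -0.0, -0.0, 0.0, -0.00], [0.0, -0.00, -0.00, 0.00, -0.0], [0.0, -0.0, -0.00, 0.00, -0.0], [0.0, -0.0, -0.00, 0.00, -0.0], [-0.00, 0.00, 0.0, -0.00, 0.00]]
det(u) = -0.00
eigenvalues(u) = [(0.41+0j), (0.14+0.05j), (0.14-0.05j), (-0.11+0j), (0.01+0j)]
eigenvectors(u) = [[(-0.73+0j),-0.36-0.01j,(-0.36+0.01j),(-0.23+0j),-0.53+0.00j],[(-0.58+0j),(0.62+0j),0.62-0.00j,(0.48+0j),(0.22+0j)],[(0.36+0j),0.34-0.09j,0.34+0.09j,0.56+0.00j,(0.33+0j)],[0.08+0.00j,(-0.04+0.04j),(-0.04-0.04j),-0.23+0.00j,-0.45+0.00j],[(0.03+0j),(0.59-0.11j),0.59+0.11j,0.58+0.00j,(0.61+0j)]]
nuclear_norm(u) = 1.67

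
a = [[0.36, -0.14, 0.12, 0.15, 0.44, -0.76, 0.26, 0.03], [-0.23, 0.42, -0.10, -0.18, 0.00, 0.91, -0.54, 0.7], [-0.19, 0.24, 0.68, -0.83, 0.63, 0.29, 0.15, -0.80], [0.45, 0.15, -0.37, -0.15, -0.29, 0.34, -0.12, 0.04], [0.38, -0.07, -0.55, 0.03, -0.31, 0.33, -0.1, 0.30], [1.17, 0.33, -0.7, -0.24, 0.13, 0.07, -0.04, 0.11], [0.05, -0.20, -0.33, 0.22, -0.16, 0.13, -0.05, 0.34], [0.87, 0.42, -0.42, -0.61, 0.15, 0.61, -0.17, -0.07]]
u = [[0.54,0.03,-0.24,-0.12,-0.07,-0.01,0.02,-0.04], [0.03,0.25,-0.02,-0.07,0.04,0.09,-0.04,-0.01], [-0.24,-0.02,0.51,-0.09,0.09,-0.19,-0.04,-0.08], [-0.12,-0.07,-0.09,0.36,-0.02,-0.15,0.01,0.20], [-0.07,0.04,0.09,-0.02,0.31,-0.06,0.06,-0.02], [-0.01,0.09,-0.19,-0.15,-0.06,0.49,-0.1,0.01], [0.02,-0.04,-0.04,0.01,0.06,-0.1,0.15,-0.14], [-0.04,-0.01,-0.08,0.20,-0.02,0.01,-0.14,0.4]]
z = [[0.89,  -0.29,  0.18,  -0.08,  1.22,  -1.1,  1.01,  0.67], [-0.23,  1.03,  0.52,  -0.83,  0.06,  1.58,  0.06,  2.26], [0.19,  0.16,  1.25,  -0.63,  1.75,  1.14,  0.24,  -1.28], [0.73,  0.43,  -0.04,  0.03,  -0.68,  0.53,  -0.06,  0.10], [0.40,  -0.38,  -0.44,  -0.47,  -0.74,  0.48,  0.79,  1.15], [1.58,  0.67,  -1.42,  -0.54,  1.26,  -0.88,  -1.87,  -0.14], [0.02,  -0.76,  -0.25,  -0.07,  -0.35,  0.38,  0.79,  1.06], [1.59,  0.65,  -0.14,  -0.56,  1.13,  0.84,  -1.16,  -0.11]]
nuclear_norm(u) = 3.01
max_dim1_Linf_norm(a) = 1.17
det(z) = -4.43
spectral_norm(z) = 4.22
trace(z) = 2.26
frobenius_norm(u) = 1.33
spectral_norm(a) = 2.22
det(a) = -0.00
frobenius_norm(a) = 3.31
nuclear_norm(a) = 6.63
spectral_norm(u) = 0.87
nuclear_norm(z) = 16.02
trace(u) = 3.01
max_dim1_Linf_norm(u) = 0.54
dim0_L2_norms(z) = [2.57, 1.72, 2.04, 1.39, 2.92, 2.67, 2.68, 3.11]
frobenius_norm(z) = 6.94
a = z @ u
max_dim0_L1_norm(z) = 7.19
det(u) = 0.00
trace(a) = 0.95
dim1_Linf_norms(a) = [0.76, 0.91, 0.83, 0.45, 0.55, 1.17, 0.34, 0.87]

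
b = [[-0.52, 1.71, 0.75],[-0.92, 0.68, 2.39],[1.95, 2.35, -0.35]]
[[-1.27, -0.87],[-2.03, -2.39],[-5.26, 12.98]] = b @ [[-2.06, 5.85], [-0.74, 0.82], [-1.43, 1.02]]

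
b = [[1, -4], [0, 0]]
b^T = [[1, 0], [-4, 0]]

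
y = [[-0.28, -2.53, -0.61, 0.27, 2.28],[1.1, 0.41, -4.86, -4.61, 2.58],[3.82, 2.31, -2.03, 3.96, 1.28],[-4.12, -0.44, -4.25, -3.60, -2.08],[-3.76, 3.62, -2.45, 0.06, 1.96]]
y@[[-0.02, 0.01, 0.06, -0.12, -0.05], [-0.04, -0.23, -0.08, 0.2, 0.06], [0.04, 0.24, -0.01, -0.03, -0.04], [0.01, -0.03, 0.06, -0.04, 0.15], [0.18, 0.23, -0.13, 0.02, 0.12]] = [[0.50, 0.95, -0.09, -0.42, 0.2], [0.19, -0.52, -0.53, 0.33, -0.22], [0.02, -0.8, 0.14, -0.07, 0.78], [-0.48, -1.33, -0.12, 0.64, -0.44], [0.19, -1.01, -0.74, 1.29, 0.75]]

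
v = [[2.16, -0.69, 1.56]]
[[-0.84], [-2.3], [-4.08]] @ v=[[-1.81, 0.58, -1.31], [-4.97, 1.59, -3.59], [-8.81, 2.82, -6.36]]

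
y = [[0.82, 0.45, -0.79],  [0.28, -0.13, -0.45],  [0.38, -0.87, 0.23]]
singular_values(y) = [1.32, 0.97, 0.23]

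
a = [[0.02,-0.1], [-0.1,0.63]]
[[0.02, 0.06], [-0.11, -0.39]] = a@[[-0.32, 0.38], [-0.23, -0.56]]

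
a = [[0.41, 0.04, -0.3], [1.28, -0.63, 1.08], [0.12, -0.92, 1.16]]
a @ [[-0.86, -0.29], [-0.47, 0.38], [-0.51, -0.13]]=[[-0.22, -0.06], [-1.36, -0.75], [-0.26, -0.54]]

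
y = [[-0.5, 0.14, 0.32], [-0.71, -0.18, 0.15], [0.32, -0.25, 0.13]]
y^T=[[-0.50, -0.71, 0.32], [0.14, -0.18, -0.25], [0.32, 0.15, 0.13]]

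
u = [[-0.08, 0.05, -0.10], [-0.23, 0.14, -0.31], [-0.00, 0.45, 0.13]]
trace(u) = 0.19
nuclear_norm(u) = 0.90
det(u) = -0.00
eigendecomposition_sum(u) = [[(-0.01+0j),0.00+0.00j,0.00-0.00j], [-0.00+0.00j,0.00+0.00j,-0j], [0.00-0.00j,(-0-0j),-0.00+0.00j]] + [[-0.04-0.00j, (0.02+0.06j), -0.05+0.01j], [(-0.11-0.01j), (0.07+0.19j), (-0.16+0.04j)], [(-0+0.14j), (0.23-0.1j), 0.07+0.18j]] + [[(-0.04+0j),(0.02-0.06j),-0.05-0.01j], [-0.11+0.01j,(0.07-0.19j),(-0.16-0.04j)], [-0.00-0.14j,0.23+0.10j,(0.07-0.18j)]]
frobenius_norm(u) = 0.64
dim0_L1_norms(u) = [0.31, 0.64, 0.54]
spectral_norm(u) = 0.48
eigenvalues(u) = [(-0.01+0j), (0.1+0.37j), (0.1-0.37j)]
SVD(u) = [[-0.16, 0.27, 0.95], [-0.45, 0.84, -0.32], [-0.88, -0.48, -0.01]] @ diag([0.4824138689965607, 0.4173274408392972, 0.0038296373577737376]) @ [[0.24, -0.97, 0.08], [-0.51, -0.20, -0.83], [-0.82, -0.16, 0.54]]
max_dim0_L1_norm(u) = 0.64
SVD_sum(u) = [[-0.02, 0.07, -0.01], [-0.05, 0.21, -0.02], [-0.1, 0.41, -0.04]] + [[-0.06, -0.02, -0.1],[-0.18, -0.07, -0.29],[0.1, 0.04, 0.17]] + [[-0.0,-0.0,0.0], [0.0,0.0,-0.0], [0.00,0.00,-0.00]]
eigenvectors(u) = [[-0.83+0.00j, (-0.01+0.2j), (-0.01-0.2j)], [(-0.16+0j), -0.05+0.62j, (-0.05-0.62j)], [(0.54+0j), (0.75+0j), 0.75-0.00j]]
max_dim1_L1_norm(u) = 0.68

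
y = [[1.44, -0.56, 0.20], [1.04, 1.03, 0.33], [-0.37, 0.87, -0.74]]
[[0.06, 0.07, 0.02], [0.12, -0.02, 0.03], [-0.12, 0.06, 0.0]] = y @ [[0.03, 0.06, 0.02], [0.03, -0.03, 0.01], [0.18, -0.15, 0.00]]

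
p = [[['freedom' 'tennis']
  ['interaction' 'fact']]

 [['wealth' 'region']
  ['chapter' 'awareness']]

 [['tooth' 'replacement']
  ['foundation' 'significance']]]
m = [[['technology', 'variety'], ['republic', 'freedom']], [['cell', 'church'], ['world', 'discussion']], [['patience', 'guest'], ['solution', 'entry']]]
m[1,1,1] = 'discussion'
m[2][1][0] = 'solution'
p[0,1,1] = 'fact'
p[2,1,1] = 'significance'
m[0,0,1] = 'variety'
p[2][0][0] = 'tooth'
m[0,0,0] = 'technology'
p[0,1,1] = 'fact'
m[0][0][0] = 'technology'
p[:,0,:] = [['freedom', 'tennis'], ['wealth', 'region'], ['tooth', 'replacement']]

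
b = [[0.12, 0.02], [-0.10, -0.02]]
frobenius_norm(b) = 0.16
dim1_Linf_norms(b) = [0.12, 0.1]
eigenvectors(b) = [[0.78, -0.16], [-0.63, 0.99]]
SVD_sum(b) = [[0.12,0.02], [-0.1,-0.02]] + [[0.00,  -0.00],[0.0,  -0.0]]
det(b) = -0.00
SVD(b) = [[-0.77, 0.64], [0.64, 0.77]] @ diag([0.158725074242052, 0.002520080723918953]) @ [[-0.98, -0.18],[0.18, -0.98]]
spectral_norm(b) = 0.16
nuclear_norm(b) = 0.16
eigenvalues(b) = [0.1, -0.0]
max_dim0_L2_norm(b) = 0.16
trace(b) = 0.10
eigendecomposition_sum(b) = [[0.12, 0.02], [-0.10, -0.02]] + [[0.0, 0.0], [-0.00, -0.0]]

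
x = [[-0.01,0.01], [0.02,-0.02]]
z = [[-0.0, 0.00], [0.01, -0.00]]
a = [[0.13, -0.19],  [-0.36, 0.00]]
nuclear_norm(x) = 0.03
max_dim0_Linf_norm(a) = 0.36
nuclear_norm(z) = 0.01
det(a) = -0.07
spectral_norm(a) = 0.39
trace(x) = -0.03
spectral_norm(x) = 0.03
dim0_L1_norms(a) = [0.49, 0.19]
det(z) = 0.00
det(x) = 0.00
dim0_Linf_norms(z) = [0.01, 0.0]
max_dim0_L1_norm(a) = 0.49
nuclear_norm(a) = 0.57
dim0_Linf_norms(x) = [0.02, 0.02]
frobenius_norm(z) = 0.01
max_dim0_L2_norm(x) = 0.02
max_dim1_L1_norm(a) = 0.36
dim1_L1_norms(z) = [0.0, 0.01]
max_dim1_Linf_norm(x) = 0.02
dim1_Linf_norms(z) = [0.0, 0.01]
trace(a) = 0.13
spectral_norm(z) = 0.01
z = x @ a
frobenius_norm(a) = 0.43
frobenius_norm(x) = 0.03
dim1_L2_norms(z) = [0.0, 0.01]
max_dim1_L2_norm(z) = 0.01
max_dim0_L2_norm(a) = 0.38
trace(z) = 0.00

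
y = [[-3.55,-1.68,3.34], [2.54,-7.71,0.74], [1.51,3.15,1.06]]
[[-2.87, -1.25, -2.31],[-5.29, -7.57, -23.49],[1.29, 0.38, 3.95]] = y@[[-0.03, -0.67, -1.59], [0.62, 0.69, 2.41], [-0.58, -0.74, -1.17]]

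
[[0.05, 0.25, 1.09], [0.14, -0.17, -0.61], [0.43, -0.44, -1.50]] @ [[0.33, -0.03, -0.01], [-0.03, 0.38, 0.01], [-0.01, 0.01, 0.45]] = [[-0.00, 0.1, 0.49], [0.06, -0.07, -0.28], [0.17, -0.20, -0.68]]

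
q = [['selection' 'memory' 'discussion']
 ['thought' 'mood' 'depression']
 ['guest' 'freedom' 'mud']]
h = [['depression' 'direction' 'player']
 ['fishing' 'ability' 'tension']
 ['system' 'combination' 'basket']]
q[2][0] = 'guest'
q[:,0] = ['selection', 'thought', 'guest']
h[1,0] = 'fishing'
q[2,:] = ['guest', 'freedom', 'mud']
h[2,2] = 'basket'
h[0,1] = 'direction'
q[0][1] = 'memory'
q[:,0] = ['selection', 'thought', 'guest']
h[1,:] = ['fishing', 'ability', 'tension']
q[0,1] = 'memory'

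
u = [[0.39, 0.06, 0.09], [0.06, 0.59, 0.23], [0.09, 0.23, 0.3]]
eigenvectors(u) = [[0.27, 0.94, -0.23], [0.83, -0.34, -0.44], [0.49, 0.07, 0.87]]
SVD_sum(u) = [[0.05, 0.16, 0.1], [0.16, 0.52, 0.30], [0.10, 0.30, 0.18]] + [[0.33, -0.12, 0.03], [-0.12, 0.04, -0.01], [0.03, -0.01, 0.0]] + [[0.01, 0.02, -0.03],[0.02, 0.03, -0.06],[-0.03, -0.06, 0.12]]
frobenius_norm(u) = 0.85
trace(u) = 1.28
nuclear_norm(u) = 1.28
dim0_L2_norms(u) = [0.4, 0.64, 0.39]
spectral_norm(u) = 0.74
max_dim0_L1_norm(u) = 0.88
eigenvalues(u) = [0.74, 0.38, 0.16]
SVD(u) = [[-0.27,  0.94,  -0.23],[-0.83,  -0.34,  -0.44],[-0.49,  0.07,  0.87]] @ diag([0.7433077399452142, 0.375290771632714, 0.1614014884220721]) @ [[-0.27, -0.83, -0.49], [0.94, -0.34, 0.07], [-0.23, -0.44, 0.87]]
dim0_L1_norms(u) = [0.54, 0.88, 0.62]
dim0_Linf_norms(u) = [0.39, 0.59, 0.3]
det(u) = 0.05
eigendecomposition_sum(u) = [[0.05, 0.16, 0.10], [0.16, 0.52, 0.3], [0.1, 0.3, 0.18]] + [[0.33, -0.12, 0.03], [-0.12, 0.04, -0.01], [0.03, -0.01, 0.00]] + [[0.01,0.02,-0.03], [0.02,0.03,-0.06], [-0.03,-0.06,0.12]]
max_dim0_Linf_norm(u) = 0.59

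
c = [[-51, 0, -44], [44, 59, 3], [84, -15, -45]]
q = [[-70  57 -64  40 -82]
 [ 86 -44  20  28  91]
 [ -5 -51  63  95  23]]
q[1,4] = 91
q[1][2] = 20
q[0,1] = 57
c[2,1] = -15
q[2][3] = 95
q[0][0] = -70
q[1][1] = -44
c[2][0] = 84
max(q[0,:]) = 57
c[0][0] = -51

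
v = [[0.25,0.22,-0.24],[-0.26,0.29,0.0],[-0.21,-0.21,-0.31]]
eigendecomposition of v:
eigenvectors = [[0.31+0.00j,(0.68+0j),(0.68-0j)], [(0.12+0j),-0.07+0.67j,-0.07-0.67j], [0.94+0.00j,-0.25-0.12j,-0.25+0.12j]]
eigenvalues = [(-0.4+0j), (0.32+0.26j), (0.32-0.26j)]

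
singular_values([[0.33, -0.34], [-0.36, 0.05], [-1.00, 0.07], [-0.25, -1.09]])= [1.17, 1.11]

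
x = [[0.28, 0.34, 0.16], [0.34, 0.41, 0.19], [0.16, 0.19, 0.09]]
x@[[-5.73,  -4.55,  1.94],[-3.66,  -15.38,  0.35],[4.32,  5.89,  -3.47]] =[[-2.16, -5.56, 0.11], [-2.63, -6.73, 0.14], [-1.22, -3.12, 0.06]]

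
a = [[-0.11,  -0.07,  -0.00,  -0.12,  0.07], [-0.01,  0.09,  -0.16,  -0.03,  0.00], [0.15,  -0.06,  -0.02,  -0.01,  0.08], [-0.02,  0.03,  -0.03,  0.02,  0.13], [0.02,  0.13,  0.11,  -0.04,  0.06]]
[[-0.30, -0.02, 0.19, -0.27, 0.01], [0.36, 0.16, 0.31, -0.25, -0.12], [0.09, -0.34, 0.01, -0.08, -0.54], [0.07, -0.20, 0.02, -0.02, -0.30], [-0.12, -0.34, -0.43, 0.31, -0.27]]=a@ [[0.89, -1.44, -0.68, 0.32, -2.37],[0.96, -0.32, -1.16, 1.09, -0.57],[-1.97, -1.19, -2.46, 1.95, 0.4],[1.07, 0.49, -0.39, 1.25, 0.91],[-0.13, -2.01, -0.18, -0.11, -2.55]]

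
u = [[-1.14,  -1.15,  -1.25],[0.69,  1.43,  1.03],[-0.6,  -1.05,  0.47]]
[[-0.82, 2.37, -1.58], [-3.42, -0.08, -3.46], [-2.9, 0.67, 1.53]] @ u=[[3.52,5.99,2.72], [5.92,7.45,2.57], [2.85,2.69,5.03]]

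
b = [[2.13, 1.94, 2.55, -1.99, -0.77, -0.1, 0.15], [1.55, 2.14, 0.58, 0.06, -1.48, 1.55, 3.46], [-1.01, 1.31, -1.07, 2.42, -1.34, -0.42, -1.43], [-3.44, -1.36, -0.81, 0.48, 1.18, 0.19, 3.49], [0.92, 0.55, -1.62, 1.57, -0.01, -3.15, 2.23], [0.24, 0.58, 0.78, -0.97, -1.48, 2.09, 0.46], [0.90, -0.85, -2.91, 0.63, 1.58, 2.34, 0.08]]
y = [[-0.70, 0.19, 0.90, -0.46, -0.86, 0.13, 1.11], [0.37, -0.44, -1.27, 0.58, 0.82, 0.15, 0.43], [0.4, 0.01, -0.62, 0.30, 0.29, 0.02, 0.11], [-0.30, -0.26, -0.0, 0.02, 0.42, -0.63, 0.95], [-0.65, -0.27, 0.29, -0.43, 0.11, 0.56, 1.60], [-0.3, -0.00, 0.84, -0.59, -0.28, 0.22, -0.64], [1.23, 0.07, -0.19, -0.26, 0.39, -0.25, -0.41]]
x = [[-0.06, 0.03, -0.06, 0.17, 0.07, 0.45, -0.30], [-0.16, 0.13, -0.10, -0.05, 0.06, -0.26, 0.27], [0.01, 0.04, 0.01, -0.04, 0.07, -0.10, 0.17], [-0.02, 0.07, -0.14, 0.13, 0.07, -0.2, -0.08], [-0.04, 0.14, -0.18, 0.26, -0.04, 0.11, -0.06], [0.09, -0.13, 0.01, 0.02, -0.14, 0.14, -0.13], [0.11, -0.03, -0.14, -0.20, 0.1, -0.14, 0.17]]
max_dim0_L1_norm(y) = 5.25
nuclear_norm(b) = 26.38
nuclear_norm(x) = 2.06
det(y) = 0.01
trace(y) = -1.82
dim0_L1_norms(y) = [3.95, 1.24, 4.11, 2.64, 3.17, 1.96, 5.25]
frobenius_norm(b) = 11.55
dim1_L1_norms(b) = [9.63, 10.82, 9.0, 10.95, 10.05, 6.6, 9.29]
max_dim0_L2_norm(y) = 2.34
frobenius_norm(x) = 1.01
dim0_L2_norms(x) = [0.23, 0.25, 0.29, 0.4, 0.22, 0.61, 0.5]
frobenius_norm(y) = 4.05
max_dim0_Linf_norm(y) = 1.6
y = x @ b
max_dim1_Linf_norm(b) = 3.49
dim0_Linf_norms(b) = [3.44, 2.14, 2.91, 2.42, 1.58, 3.15, 3.49]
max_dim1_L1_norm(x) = 1.14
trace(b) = 5.84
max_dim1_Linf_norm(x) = 0.45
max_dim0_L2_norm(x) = 0.61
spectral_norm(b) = 6.83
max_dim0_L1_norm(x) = 1.4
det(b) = -1045.58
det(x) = -0.00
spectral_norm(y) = 2.92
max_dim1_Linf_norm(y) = 1.6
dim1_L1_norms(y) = [4.35, 4.06, 1.75, 2.58, 3.91, 2.87, 2.8]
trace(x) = 0.48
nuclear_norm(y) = 8.03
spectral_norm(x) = 0.81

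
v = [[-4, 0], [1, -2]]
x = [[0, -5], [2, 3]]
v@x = [[0, 20], [-4, -11]]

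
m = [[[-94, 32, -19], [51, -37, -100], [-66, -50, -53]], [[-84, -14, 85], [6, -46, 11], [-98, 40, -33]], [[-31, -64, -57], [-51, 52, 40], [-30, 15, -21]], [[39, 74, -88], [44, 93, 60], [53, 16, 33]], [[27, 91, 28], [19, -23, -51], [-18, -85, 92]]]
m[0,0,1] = 32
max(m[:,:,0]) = 53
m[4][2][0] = -18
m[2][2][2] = -21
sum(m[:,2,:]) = -205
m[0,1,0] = 51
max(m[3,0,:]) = 74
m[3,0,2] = -88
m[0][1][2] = -100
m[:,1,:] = [[51, -37, -100], [6, -46, 11], [-51, 52, 40], [44, 93, 60], [19, -23, -51]]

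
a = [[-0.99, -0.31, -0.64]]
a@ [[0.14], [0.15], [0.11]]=[[-0.26]]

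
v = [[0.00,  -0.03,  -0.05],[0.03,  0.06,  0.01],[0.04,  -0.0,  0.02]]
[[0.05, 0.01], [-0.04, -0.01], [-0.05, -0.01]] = v @ [[-0.76, -0.13], [-0.11, -0.02], [-0.94, -0.16]]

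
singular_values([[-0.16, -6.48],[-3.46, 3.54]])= [7.57, 3.04]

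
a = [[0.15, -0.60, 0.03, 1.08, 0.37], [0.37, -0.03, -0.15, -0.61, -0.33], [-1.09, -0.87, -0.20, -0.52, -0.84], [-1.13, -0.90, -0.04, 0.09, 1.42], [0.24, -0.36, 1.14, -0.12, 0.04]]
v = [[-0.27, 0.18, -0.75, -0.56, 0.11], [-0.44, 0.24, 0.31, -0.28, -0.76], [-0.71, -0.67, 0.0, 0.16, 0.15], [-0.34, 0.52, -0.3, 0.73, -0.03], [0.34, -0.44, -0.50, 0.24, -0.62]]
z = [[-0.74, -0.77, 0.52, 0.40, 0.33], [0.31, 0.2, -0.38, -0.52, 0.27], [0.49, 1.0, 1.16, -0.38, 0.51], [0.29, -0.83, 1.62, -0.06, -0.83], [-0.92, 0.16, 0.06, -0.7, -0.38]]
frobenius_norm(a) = 3.30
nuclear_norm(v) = 5.00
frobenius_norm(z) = 3.30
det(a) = -2.37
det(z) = -2.35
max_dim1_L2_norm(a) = 2.03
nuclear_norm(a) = 6.73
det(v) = 1.00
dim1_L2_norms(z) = [1.3, 0.79, 1.73, 2.02, 1.23]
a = z @ v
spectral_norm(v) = 1.01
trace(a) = 0.05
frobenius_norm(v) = 2.24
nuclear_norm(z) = 6.73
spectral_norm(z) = 2.20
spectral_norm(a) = 2.21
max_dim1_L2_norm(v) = 1.0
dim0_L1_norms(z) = [2.75, 2.96, 3.74, 2.06, 2.32]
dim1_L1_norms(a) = [2.23, 1.49, 3.52, 3.58, 1.9]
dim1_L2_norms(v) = [1.0, 1.0, 1.0, 1.0, 1.0]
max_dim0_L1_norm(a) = 3.0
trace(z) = 0.18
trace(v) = 0.08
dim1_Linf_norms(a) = [1.08, 0.61, 1.09, 1.42, 1.14]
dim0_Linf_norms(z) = [0.92, 1.0, 1.62, 0.7, 0.83]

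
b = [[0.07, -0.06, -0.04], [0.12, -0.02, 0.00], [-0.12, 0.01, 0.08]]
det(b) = 0.00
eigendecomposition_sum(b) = [[(0.01+0.02j), (-0.02+0.01j), (-0+0.01j)], [0.04-0.01j, (-0+0.04j), (0.02+0.01j)], [-0.01+0.03j, -0.02-0.01j, (-0.01+0.01j)]] + [[(0.01-0.02j), -0.02-0.01j, -0.00-0.01j],[0.04+0.01j, (-0-0.04j), (0.02-0.01j)],[-0.01-0.03j, (-0.02+0.01j), -0.01-0.01j]] + [[(0.04-0j), (-0.02-0j), (-0.04-0j)], [0.03-0.00j, -0.02-0.00j, (-0.03-0j)], [(-0.11+0j), 0.05+0.00j, (0.1+0j)]]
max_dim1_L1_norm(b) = 0.21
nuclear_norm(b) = 0.30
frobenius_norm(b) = 0.21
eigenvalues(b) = [0.06j, -0.06j, (0.12+0j)]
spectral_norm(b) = 0.20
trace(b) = 0.13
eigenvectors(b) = [[(-0.15-0.4j), -0.15+0.40j, -0.35+0.00j], [(-0.75+0j), (-0.75-0j), (-0.29+0j)], [0.23-0.44j, (0.23+0.44j), 0.89+0.00j]]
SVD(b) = [[-0.45, 0.24, 0.86], [-0.56, -0.83, -0.07], [0.69, -0.51, 0.51]] @ diag([0.20162306265257796, 0.05472815769763125, 0.046400100879393065]) @ [[-0.9, 0.22, 0.37], [-0.39, -0.05, -0.92], [-0.19, -0.97, 0.13]]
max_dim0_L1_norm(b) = 0.31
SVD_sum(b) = [[0.08, -0.02, -0.03], [0.1, -0.03, -0.04], [-0.13, 0.03, 0.05]] + [[-0.01, -0.00, -0.01], [0.02, 0.00, 0.04], [0.01, 0.0, 0.03]] + [[-0.01, -0.04, 0.01], [0.00, 0.0, -0.0], [-0.00, -0.02, 0.00]]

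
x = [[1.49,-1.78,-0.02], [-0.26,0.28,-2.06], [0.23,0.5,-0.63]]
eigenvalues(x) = [(1.89+0j), (-0.37+1.07j), (-0.37-1.07j)]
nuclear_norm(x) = 4.98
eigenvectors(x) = [[0.98+0.00j, (-0.5-0.28j), -0.50+0.28j], [(-0.22+0j), (-0.7+0j), -0.70-0.00j], [(0.05+0j), (-0.16+0.4j), (-0.16-0.4j)]]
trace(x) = 1.14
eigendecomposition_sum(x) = [[1.53+0.00j, (-1.36+0j), (1.1+0j)], [(-0.34+0j), 0.30-0.00j, -0.24+0.00j], [0.07+0.00j, (-0.06+0j), 0.05+0.00j]] + [[-0.02+0.11j, -0.21+0.36j, (-0.56-0.54j)], [0.04+0.12j, (-0.01+0.5j), -0.91-0.24j], [0.08+0.00j, (0.28+0.12j), (-0.34+0.46j)]] + [[-0.02-0.11j, -0.21-0.36j, -0.56+0.54j], [(0.04-0.12j), -0.01-0.50j, (-0.91+0.24j)], [(0.08-0j), (0.28-0.12j), -0.34-0.46j]]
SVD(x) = [[0.80, -0.6, -0.05], [-0.56, -0.77, 0.31], [-0.22, -0.22, -0.95]] @ diag([2.4762097303658197, 2.028902345665425, 0.47983397440675013]) @ [[0.52, -0.68, 0.52], [-0.37, 0.37, 0.85], [-0.77, -0.63, -0.06]]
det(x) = 2.41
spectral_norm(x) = 2.48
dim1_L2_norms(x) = [2.32, 2.1, 0.84]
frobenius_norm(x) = 3.24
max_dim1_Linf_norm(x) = 2.06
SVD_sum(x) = [[1.02, -1.35, 1.02], [-0.72, 0.95, -0.72], [-0.28, 0.37, -0.28]] + [[0.45, -0.45, -1.04], [0.57, -0.57, -1.33], [0.16, -0.16, -0.37]] + [[0.02,0.01,0.00], [-0.11,-0.09,-0.01], [0.35,0.29,0.03]]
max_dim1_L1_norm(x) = 3.29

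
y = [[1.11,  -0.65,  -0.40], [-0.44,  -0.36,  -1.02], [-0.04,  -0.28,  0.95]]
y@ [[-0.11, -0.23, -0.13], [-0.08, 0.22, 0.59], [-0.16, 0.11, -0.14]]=[[-0.01, -0.44, -0.47], [0.24, -0.09, -0.01], [-0.13, 0.05, -0.29]]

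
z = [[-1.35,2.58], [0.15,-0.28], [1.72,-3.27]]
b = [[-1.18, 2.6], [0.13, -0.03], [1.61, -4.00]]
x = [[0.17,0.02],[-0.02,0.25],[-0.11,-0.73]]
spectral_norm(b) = 5.17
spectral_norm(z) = 4.71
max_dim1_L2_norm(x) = 0.74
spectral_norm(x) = 0.78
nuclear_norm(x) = 0.95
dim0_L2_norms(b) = [2.0, 4.77]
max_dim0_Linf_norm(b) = 4.0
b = z + x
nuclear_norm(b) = 5.32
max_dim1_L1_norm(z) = 4.99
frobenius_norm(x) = 0.80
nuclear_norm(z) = 4.72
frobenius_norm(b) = 5.17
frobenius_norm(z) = 4.71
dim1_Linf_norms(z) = [2.58, 0.28, 3.27]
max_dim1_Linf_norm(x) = 0.73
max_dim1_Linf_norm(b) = 4.0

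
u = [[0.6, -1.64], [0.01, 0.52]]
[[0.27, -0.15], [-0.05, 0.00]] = u @[[0.18, -0.22], [-0.10, 0.01]]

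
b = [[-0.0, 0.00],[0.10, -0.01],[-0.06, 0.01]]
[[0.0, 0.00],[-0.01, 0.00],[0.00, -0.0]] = b @ [[-0.05, 0.01],[0.09, -0.08]]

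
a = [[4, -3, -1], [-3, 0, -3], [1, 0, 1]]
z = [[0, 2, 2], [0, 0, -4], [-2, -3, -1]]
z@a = [[-4, 0, -4], [-4, 0, -4], [0, 6, 10]]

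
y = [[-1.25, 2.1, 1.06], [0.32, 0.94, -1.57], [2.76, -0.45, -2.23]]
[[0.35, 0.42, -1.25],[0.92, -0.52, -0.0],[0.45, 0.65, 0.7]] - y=[[1.60, -1.68, -2.31], [0.6, -1.46, 1.57], [-2.31, 1.1, 2.93]]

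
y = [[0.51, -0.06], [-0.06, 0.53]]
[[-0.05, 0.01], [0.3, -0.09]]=y @ [[-0.03, 0.01], [0.56, -0.16]]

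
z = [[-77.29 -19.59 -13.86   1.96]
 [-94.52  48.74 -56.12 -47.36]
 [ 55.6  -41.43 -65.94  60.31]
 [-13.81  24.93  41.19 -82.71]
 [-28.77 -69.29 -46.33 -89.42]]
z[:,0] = [-77.29, -94.52, 55.6, -13.81, -28.77]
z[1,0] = -94.52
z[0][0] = -77.29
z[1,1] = 48.74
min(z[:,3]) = -89.42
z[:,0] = [-77.29, -94.52, 55.6, -13.81, -28.77]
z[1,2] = -56.12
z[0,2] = -13.86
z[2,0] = 55.6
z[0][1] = -19.59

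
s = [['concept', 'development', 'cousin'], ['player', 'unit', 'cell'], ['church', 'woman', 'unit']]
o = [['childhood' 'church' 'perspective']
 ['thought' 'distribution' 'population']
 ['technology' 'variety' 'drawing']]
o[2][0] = 'technology'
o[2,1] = 'variety'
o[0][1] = 'church'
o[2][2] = 'drawing'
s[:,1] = ['development', 'unit', 'woman']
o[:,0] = ['childhood', 'thought', 'technology']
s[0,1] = 'development'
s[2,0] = 'church'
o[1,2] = 'population'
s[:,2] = ['cousin', 'cell', 'unit']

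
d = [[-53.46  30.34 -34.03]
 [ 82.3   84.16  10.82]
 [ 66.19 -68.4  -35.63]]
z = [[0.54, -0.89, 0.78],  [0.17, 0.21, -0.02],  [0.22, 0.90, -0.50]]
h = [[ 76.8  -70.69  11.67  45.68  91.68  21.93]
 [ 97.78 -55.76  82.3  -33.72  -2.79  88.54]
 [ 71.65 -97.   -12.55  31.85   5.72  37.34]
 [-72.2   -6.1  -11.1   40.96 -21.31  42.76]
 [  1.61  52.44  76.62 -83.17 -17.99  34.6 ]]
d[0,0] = -53.46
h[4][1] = 52.44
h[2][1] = -97.0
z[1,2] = -0.019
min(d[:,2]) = -35.63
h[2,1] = -97.0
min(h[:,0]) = -72.2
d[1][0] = 82.3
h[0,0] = 76.8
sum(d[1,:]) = 177.27999999999997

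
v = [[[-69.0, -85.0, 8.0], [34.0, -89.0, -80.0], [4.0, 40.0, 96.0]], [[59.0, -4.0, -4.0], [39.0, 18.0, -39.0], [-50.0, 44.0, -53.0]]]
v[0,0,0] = -69.0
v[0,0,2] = 8.0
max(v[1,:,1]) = 44.0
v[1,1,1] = 18.0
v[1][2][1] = 44.0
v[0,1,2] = -80.0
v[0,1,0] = 34.0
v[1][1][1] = 18.0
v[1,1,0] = 39.0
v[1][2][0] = -50.0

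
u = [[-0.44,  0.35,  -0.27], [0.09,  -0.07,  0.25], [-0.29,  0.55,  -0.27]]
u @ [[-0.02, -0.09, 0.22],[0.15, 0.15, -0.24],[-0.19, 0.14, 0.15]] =[[0.11, 0.05, -0.22], [-0.06, 0.02, 0.07], [0.14, 0.07, -0.24]]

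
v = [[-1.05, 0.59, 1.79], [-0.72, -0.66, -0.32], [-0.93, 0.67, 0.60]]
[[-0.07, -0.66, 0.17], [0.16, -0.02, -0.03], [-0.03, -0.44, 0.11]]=v @[[-0.09, 0.25, -0.04],[-0.12, -0.16, 0.06],[-0.05, -0.17, 0.05]]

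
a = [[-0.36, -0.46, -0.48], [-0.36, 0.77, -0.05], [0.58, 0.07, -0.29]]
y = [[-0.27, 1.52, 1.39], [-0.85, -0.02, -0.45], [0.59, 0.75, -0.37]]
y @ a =[[0.36, 1.39, -0.35], [0.05, 0.34, 0.54], [-0.70, 0.28, -0.21]]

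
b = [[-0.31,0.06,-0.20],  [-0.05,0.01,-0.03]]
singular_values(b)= [0.38, 0.0]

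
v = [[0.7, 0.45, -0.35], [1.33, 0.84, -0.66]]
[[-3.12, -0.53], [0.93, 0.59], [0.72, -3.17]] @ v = [[-2.89,-1.85,1.44],[1.44,0.91,-0.71],[-3.71,-2.34,1.84]]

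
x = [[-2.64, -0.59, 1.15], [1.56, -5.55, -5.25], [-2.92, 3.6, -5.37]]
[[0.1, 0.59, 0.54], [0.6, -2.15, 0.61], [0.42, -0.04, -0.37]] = x@[[-0.06, -0.17, -0.15], [-0.05, 0.15, -0.18], [-0.08, 0.2, 0.03]]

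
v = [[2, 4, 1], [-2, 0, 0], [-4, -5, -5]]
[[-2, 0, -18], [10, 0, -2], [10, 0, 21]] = v@[[-5, 0, 1], [2, 0, -5], [0, 0, 0]]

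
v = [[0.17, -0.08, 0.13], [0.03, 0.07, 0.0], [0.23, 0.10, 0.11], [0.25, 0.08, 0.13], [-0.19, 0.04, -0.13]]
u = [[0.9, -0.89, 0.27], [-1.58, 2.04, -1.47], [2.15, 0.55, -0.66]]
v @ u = [[0.56, -0.24, 0.08], [-0.08, 0.12, -0.09], [0.29, 0.06, -0.16], [0.38, 0.01, -0.14], [-0.51, 0.18, -0.02]]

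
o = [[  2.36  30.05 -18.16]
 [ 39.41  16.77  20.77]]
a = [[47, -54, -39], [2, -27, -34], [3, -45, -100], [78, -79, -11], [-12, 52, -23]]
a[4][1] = 52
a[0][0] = 47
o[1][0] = 39.41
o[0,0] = 2.36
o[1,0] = 39.41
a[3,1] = -79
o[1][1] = 16.77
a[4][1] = 52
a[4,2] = -23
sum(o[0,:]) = 14.250000000000004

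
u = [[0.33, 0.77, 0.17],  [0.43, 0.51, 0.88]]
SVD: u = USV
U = [[-0.58, -0.82], [-0.82, 0.58]]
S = [1.3, 0.5]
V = [[-0.42, -0.66, -0.63], [-0.04, -0.67, 0.74]]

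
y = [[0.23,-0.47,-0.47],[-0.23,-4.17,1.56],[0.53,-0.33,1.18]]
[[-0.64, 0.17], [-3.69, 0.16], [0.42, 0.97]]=y @ [[0.35, 1.24], [1.05, -0.01], [0.49, 0.26]]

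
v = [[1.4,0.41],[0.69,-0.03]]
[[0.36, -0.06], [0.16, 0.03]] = v @ [[0.24,0.03],  [0.06,-0.25]]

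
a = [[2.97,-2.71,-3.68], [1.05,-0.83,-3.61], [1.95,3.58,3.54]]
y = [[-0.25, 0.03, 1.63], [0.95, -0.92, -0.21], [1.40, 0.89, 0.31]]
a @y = [[-8.47, -0.69, 4.27], [-6.1, -2.42, 0.77], [7.87, -0.08, 3.52]]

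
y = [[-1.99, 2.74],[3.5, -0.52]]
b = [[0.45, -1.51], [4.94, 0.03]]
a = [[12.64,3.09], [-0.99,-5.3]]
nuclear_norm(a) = 18.06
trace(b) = 0.48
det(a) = -63.93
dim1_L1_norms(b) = [1.96, 4.97]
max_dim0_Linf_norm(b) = 4.94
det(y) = -8.56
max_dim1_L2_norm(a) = 13.01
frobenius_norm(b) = 5.19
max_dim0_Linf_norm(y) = 3.5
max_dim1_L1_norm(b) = 4.97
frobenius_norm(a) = 14.09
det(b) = 7.47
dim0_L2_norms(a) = [12.68, 6.13]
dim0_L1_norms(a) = [13.63, 8.39]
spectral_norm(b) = 4.96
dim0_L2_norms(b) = [4.96, 1.51]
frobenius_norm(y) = 4.90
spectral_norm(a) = 13.23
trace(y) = -2.51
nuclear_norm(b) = 6.47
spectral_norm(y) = 4.52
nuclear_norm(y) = 6.41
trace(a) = 7.34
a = y @ b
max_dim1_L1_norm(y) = 4.73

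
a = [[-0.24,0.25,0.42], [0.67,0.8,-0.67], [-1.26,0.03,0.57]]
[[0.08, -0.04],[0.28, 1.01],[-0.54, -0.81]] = a @ [[0.63, 0.59], [0.19, 0.64], [0.44, -0.15]]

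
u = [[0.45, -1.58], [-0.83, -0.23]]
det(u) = -1.41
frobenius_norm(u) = 1.85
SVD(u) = [[1.0,-0.01], [-0.01,-1.0]] @ diag([1.642848782344584, 0.8612478611578187]) @ [[0.28, -0.96], [0.96, 0.28]]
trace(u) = 0.22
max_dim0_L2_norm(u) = 1.6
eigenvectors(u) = [[0.88, 0.72],[-0.48, 0.70]]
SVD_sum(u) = [[0.45, -1.58],[-0.00, 0.01]] + [[-0.00, -0.0], [-0.83, -0.24]]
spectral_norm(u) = 1.64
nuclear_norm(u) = 2.50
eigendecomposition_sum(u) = [[0.84, -0.86], [-0.45, 0.47]] + [[-0.39, -0.72], [-0.38, -0.70]]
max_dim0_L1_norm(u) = 1.81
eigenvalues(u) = [1.3, -1.08]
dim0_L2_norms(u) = [0.94, 1.6]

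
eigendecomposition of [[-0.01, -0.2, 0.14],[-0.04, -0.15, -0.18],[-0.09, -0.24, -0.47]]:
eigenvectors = [[0.09, -0.99, -0.97], [-0.39, 0.1, -0.06], [-0.92, 0.14, 0.24]]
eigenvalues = [-0.56, -0.01, -0.06]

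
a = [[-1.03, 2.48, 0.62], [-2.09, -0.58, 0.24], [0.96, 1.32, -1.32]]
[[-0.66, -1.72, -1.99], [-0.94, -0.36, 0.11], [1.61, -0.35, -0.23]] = a@[[0.32, 0.32, 0.08],[0.09, -0.55, -0.66],[-0.9, -0.05, -0.43]]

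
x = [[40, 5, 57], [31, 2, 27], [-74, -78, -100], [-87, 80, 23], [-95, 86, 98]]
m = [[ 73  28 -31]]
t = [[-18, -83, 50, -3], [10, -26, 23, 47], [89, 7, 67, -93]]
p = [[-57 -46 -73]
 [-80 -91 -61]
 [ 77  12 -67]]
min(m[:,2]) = -31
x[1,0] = 31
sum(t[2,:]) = 70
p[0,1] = -46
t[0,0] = -18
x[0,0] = 40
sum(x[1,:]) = 60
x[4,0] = -95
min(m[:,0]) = 73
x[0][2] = 57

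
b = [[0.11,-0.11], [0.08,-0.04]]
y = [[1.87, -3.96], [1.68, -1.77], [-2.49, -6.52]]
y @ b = [[-0.11, -0.05], [0.04, -0.11], [-0.80, 0.53]]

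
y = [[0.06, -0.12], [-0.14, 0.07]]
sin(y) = [[0.06, -0.12], [-0.14, 0.07]]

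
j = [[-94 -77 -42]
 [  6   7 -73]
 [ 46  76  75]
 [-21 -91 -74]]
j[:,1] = [-77, 7, 76, -91]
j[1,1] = 7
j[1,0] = 6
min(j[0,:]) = -94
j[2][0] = 46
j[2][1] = 76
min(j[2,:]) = 46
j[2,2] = 75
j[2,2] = 75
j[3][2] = -74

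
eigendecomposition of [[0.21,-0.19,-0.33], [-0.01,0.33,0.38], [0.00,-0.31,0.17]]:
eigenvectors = [[(1+0j), (-0.55+0.14j), (-0.55-0.14j)], [(-0+0j), 0.61+0.00j, (0.61-0j)], [(0.03+0j), (-0.14+0.54j), -0.14-0.54j]]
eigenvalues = [(0.2+0j), (0.25+0.33j), (0.25-0.33j)]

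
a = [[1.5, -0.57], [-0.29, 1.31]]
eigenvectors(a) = [[0.87,0.74], [-0.49,0.67]]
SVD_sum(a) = [[1.12, -1.00], [-0.81, 0.72]] + [[0.38,0.43], [0.52,0.59]]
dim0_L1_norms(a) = [1.79, 1.88]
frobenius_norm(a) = 2.09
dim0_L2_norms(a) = [1.53, 1.43]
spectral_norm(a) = 1.85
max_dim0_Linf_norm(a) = 1.5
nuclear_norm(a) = 2.82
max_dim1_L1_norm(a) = 2.07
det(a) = 1.80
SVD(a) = [[-0.81, 0.59], [0.59, 0.81]] @ diag([1.8523270238774172, 0.9715886972445855]) @ [[-0.75, 0.66], [0.66, 0.75]]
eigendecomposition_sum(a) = [[1.12,  -1.24],[-0.63,  0.7]] + [[0.38, 0.67], [0.34, 0.61]]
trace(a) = 2.81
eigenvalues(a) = [1.82, 0.99]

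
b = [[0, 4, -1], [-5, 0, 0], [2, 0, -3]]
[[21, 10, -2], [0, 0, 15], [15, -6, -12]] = b @[[0, 0, -3], [4, 3, 0], [-5, 2, 2]]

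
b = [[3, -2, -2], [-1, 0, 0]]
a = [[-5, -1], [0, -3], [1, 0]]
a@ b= [[-14, 10, 10], [3, 0, 0], [3, -2, -2]]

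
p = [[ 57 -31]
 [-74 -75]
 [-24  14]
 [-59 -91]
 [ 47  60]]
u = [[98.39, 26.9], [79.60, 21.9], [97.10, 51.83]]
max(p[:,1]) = 60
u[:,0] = [98.39, 79.6, 97.1]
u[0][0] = 98.39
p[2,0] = -24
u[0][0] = 98.39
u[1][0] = 79.6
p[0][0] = 57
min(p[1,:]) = -75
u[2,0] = 97.1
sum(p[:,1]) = -123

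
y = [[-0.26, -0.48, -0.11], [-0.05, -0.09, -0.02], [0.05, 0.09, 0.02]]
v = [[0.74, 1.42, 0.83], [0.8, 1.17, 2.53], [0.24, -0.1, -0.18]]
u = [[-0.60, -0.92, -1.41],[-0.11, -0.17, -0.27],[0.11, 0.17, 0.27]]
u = y @ v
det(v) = 0.80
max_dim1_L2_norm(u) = 1.79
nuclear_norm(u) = 1.86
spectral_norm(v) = 3.30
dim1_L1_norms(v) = [2.99, 4.5, 0.52]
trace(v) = 1.73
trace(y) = -0.33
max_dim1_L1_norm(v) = 4.5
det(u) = 0.00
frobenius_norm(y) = 0.58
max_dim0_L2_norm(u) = 1.46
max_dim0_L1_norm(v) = 3.54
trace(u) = -0.50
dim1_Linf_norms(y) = [0.48, 0.09, 0.09]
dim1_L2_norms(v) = [1.8, 2.9, 0.32]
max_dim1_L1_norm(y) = 0.85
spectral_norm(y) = 0.58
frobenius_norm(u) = 1.85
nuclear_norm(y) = 0.58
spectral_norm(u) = 1.85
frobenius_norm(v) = 3.43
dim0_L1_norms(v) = [1.78, 2.69, 3.54]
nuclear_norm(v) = 4.46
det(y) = 0.00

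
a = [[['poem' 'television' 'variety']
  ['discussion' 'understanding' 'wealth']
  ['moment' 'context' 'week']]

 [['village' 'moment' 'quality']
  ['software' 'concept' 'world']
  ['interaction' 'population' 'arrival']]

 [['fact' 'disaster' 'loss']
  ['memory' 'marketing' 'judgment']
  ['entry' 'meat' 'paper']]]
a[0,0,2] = 'variety'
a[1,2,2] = 'arrival'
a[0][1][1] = 'understanding'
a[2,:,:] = [['fact', 'disaster', 'loss'], ['memory', 'marketing', 'judgment'], ['entry', 'meat', 'paper']]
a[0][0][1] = 'television'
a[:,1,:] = [['discussion', 'understanding', 'wealth'], ['software', 'concept', 'world'], ['memory', 'marketing', 'judgment']]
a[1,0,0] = 'village'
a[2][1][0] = 'memory'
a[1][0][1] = 'moment'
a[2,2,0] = 'entry'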